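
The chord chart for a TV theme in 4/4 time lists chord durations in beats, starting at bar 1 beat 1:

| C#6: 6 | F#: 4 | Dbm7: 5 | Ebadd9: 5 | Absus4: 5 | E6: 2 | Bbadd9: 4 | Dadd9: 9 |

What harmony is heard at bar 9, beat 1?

Beat 1 of bar 9 is beat (9−1)×4 + 1 = 33 overall.
Running totals: C#6 ends at 6, F# ends at 10, Dbm7 ends at 15, Ebadd9 ends at 20, Absus4 ends at 25, E6 ends at 27, Bbadd9 ends at 31, Dadd9 ends at 40.
Beat 33 falls within Dadd9.

Dadd9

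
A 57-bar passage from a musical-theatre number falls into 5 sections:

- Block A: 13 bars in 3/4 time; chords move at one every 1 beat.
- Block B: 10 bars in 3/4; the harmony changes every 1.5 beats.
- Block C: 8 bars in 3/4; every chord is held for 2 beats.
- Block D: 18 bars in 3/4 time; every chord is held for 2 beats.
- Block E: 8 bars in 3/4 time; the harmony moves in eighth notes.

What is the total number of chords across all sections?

A: 13·3 = 39 beats, 39/1 = 39 chords.
B: 10·3 = 30 beats, 30/1.5 = 20 chords.
C: 8·3 = 24 beats, 24/2 = 12 chords.
D: 18·3 = 54 beats, 54/2 = 27 chords.
E: 8·3 = 24 beats, 24/0.5 = 48 chords.
Total: 39 + 20 + 12 + 27 + 48 = 146.

146 chords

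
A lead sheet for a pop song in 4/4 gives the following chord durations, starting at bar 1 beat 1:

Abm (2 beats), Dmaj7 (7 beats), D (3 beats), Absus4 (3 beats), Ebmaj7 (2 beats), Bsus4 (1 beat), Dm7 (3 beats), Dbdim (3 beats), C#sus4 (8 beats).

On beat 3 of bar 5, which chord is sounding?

Beat 3 of bar 5 is beat (5−1)×4 + 3 = 19 overall.
Running totals: Abm ends at 2, Dmaj7 ends at 9, D ends at 12, Absus4 ends at 15, Ebmaj7 ends at 17, Bsus4 ends at 18, Dm7 ends at 21.
Beat 19 falls within Dm7.

Dm7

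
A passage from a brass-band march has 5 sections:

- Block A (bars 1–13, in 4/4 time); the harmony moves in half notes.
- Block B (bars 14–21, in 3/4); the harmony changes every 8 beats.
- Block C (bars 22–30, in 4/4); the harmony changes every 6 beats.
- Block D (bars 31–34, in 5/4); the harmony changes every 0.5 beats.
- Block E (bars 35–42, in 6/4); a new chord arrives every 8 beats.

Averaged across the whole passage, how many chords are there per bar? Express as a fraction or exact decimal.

27/14 chords per bar

A: 13 × 4 = 52 beats ÷ 2 = 26 chords.
B: 8 × 3 = 24 beats ÷ 8 = 3 chords.
C: 9 × 4 = 36 beats ÷ 6 = 6 chords.
D: 4 × 5 = 20 beats ÷ 0.5 = 40 chords.
E: 8 × 6 = 48 beats ÷ 8 = 6 chords.
Overall: 81 chords over 42 bars → 81/42 = 27/14 chords per bar.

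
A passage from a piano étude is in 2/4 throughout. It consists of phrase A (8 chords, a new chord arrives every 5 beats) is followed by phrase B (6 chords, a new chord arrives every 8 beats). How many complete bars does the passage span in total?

A: 8 × 5 = 40 beats = 20 bars.
B: 6 × 8 = 48 beats = 24 bars.
Total: 20 + 24 = 44 bars.

44 bars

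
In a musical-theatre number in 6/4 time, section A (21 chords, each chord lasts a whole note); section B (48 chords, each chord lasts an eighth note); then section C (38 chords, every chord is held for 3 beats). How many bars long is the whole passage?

37 bars

A: 21 × 4 = 84 beats = 14 bars.
B: 48 × 0.5 = 24 beats = 4 bars.
C: 38 × 3 = 114 beats = 19 bars.
Total: 14 + 4 + 19 = 37 bars.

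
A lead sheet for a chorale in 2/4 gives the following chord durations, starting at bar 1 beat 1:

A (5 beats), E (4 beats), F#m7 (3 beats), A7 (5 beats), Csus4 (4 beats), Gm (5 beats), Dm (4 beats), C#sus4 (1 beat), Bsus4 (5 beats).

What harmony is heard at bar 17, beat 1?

Bsus4

Beat 1 of bar 17 is beat (17−1)×2 + 1 = 33 overall.
Running totals: A ends at 5, E ends at 9, F#m7 ends at 12, A7 ends at 17, Csus4 ends at 21, Gm ends at 26, Dm ends at 30, C#sus4 ends at 31, Bsus4 ends at 36.
Beat 33 falls within Bsus4.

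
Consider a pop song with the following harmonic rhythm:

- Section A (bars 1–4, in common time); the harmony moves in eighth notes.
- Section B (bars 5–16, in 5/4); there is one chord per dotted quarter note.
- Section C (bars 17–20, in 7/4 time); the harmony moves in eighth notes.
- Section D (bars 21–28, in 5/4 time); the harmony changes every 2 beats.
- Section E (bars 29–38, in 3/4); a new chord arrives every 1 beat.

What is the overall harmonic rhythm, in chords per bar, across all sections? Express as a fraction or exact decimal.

A: 4 bars of 4 beats is 16 beats; at 0.5 beats each that's 32 chords.
B: 12 bars of 5 beats is 60 beats; at 1.5 beats each that's 40 chords.
C: 4 bars of 7 beats is 28 beats; at 0.5 beats each that's 56 chords.
D: 8 bars of 5 beats is 40 beats; at 2 beats each that's 20 chords.
E: 10 bars of 3 beats is 30 beats; at 1 beat each that's 30 chords.
Overall: 178 chords over 38 bars → 178/38 = 89/19 chords per bar.

89/19 chords per bar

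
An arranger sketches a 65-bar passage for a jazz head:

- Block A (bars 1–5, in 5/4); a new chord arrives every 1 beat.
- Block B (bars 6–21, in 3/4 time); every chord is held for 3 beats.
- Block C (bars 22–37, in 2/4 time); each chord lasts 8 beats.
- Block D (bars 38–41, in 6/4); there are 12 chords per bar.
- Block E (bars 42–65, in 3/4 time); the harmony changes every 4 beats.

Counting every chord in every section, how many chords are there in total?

A: 5·5 = 25 beats, 25/1 = 25 chords.
B: 16·3 = 48 beats, 48/3 = 16 chords.
C: 16·2 = 32 beats, 32/8 = 4 chords.
D: 4·6 = 24 beats, 24/0.5 = 48 chords.
E: 24·3 = 72 beats, 72/4 = 18 chords.
Total: 25 + 16 + 4 + 48 + 18 = 111.

111 chords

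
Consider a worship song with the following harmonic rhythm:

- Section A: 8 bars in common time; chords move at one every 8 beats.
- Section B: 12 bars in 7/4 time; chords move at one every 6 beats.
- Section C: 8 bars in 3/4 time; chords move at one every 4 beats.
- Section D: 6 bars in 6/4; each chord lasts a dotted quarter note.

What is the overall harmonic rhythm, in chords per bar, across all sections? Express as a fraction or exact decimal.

24/17 chords per bar

A: 8 × 4 = 32 beats ÷ 8 = 4 chords.
B: 12 × 7 = 84 beats ÷ 6 = 14 chords.
C: 8 × 3 = 24 beats ÷ 4 = 6 chords.
D: 6 × 6 = 36 beats ÷ 1.5 = 24 chords.
Overall: 48 chords over 34 bars → 48/34 = 24/17 chords per bar.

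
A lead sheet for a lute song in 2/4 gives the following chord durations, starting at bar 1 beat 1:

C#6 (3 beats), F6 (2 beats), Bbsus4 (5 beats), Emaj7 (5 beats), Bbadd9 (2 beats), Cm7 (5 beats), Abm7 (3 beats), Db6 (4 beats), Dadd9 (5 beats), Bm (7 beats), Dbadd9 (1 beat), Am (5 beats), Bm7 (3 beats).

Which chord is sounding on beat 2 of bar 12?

Beat 2 of bar 12 is beat (12−1)×2 + 2 = 24 overall.
Running totals: C#6 ends at 3, F6 ends at 5, Bbsus4 ends at 10, Emaj7 ends at 15, Bbadd9 ends at 17, Cm7 ends at 22, Abm7 ends at 25.
Beat 24 falls within Abm7.

Abm7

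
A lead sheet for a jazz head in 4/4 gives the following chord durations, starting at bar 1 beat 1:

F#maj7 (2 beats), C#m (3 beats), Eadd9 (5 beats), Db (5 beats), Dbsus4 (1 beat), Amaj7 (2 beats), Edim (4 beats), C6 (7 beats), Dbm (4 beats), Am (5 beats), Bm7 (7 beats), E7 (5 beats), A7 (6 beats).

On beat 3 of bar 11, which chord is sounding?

Beat 3 of bar 11 is beat (11−1)×4 + 3 = 43 overall.
Running totals: F#maj7 ends at 2, C#m ends at 5, Eadd9 ends at 10, Db ends at 15, Dbsus4 ends at 16, Amaj7 ends at 18, Edim ends at 22, C6 ends at 29, Dbm ends at 33, Am ends at 38, Bm7 ends at 45.
Beat 43 falls within Bm7.

Bm7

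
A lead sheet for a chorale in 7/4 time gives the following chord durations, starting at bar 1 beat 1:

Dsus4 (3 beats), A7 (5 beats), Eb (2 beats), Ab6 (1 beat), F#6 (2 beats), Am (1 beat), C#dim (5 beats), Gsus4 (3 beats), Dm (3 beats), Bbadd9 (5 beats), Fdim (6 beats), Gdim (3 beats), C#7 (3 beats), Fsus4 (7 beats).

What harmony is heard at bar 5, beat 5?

Fdim

Beat 5 of bar 5 is beat (5−1)×7 + 5 = 33 overall.
Running totals: Dsus4 ends at 3, A7 ends at 8, Eb ends at 10, Ab6 ends at 11, F#6 ends at 13, Am ends at 14, C#dim ends at 19, Gsus4 ends at 22, Dm ends at 25, Bbadd9 ends at 30, Fdim ends at 36.
Beat 33 falls within Fdim.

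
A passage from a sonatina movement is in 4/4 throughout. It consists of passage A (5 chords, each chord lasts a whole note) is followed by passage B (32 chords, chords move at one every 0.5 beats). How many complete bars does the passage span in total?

9 bars

A: 5 × 4 = 20 beats = 5 bars.
B: 32 × 0.5 = 16 beats = 4 bars.
Total: 5 + 4 = 9 bars.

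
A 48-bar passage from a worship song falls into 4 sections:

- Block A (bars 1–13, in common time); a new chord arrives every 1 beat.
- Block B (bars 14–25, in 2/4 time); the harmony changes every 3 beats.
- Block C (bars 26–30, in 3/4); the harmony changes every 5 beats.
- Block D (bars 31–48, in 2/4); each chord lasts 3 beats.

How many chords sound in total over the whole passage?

A: 13 bars × 4 beats = 52 beats; 1 beat/chord → 52 chords.
B: 12 bars × 2 beats = 24 beats; 3 beats/chord → 8 chords.
C: 5 bars × 3 beats = 15 beats; 5 beats/chord → 3 chords.
D: 18 bars × 2 beats = 36 beats; 3 beats/chord → 12 chords.
Total: 52 + 8 + 3 + 12 = 75.

75 chords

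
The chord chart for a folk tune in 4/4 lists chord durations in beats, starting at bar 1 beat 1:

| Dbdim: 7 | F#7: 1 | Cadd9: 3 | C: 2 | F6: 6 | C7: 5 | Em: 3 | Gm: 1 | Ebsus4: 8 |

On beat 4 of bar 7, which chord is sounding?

Gm

Beat 4 of bar 7 is beat (7−1)×4 + 4 = 28 overall.
Running totals: Dbdim ends at 7, F#7 ends at 8, Cadd9 ends at 11, C ends at 13, F6 ends at 19, C7 ends at 24, Em ends at 27, Gm ends at 28.
Beat 28 falls within Gm.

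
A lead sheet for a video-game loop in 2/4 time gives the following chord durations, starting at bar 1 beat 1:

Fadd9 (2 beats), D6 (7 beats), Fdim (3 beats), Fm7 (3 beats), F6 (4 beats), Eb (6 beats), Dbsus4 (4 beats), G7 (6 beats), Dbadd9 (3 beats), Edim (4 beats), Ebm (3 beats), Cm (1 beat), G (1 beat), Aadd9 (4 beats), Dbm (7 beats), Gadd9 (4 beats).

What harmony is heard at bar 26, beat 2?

Dbm

Beat 2 of bar 26 is beat (26−1)×2 + 2 = 52 overall.
Running totals: Fadd9 ends at 2, D6 ends at 9, Fdim ends at 12, Fm7 ends at 15, F6 ends at 19, Eb ends at 25, Dbsus4 ends at 29, G7 ends at 35, Dbadd9 ends at 38, Edim ends at 42, Ebm ends at 45, Cm ends at 46, G ends at 47, Aadd9 ends at 51, Dbm ends at 58.
Beat 52 falls within Dbm.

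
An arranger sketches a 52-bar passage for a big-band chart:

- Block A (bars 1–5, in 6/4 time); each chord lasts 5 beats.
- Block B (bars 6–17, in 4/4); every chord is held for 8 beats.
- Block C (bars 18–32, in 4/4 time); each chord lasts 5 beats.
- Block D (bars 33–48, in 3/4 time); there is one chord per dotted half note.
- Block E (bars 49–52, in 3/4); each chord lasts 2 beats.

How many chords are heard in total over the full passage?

A: 5·6 = 30 beats, 30/5 = 6 chords.
B: 12·4 = 48 beats, 48/8 = 6 chords.
C: 15·4 = 60 beats, 60/5 = 12 chords.
D: 16·3 = 48 beats, 48/3 = 16 chords.
E: 4·3 = 12 beats, 12/2 = 6 chords.
Total: 6 + 6 + 12 + 16 + 6 = 46.

46 chords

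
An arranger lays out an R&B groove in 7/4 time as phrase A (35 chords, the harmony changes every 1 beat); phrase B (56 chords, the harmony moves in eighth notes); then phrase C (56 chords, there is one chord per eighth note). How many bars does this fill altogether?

A: 35 × 1 = 35 beats = 5 bars.
B: 56 × 0.5 = 28 beats = 4 bars.
C: 56 × 0.5 = 28 beats = 4 bars.
Total: 5 + 4 + 4 = 13 bars.

13 bars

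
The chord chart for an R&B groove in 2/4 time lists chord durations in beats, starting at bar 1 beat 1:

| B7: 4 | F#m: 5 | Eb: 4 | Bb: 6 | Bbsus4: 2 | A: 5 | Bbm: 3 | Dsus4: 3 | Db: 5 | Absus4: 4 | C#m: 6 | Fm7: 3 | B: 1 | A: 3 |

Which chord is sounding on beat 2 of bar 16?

Beat 2 of bar 16 is beat (16−1)×2 + 2 = 32 overall.
Running totals: B7 ends at 4, F#m ends at 9, Eb ends at 13, Bb ends at 19, Bbsus4 ends at 21, A ends at 26, Bbm ends at 29, Dsus4 ends at 32.
Beat 32 falls within Dsus4.

Dsus4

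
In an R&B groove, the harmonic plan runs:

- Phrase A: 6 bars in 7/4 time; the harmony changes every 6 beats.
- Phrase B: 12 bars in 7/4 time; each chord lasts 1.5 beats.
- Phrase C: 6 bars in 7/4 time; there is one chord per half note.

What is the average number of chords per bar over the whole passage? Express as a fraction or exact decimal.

A: 6 × 7 = 42 beats ÷ 6 = 7 chords.
B: 12 × 7 = 84 beats ÷ 1.5 = 56 chords.
C: 6 × 7 = 42 beats ÷ 2 = 21 chords.
Overall: 84 chords over 24 bars → 84/24 = 3.5 chords per bar.

3.5 chords per bar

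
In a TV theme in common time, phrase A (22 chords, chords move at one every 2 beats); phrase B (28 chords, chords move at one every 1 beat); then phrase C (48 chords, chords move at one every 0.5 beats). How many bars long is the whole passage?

24 bars

A: 22 × 2 = 44 beats = 11 bars.
B: 28 × 1 = 28 beats = 7 bars.
C: 48 × 0.5 = 24 beats = 6 bars.
Total: 11 + 7 + 6 = 24 bars.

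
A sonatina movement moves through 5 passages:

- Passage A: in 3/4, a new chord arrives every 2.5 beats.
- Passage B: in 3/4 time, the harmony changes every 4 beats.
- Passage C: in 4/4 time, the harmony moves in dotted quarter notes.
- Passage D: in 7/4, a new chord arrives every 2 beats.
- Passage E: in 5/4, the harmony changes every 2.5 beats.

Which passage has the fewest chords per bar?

Passage B

A: each chord is 2.5 beats in 3/4, so 1.2 per bar.
B: each chord is 4 beats in 3/4, so 0.75 per bar.
C: each chord is 1.5 beats in 4/4, so 8/3 per bar.
D: each chord is 2 beats in 7/4, so 3.5 per bar.
E: each chord is 2.5 beats in 5/4, so 2 per bar.
Slowest is B at 0.75 chords/bar.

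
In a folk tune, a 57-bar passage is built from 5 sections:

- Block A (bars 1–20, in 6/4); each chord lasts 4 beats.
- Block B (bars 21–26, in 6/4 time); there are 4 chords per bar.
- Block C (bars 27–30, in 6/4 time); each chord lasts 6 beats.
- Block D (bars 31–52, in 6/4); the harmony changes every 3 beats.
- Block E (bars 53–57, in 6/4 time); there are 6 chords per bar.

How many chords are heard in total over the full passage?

A: 20·6 = 120 beats, 120/4 = 30 chords.
B: 6·6 = 36 beats, 36/1.5 = 24 chords.
C: 4·6 = 24 beats, 24/6 = 4 chords.
D: 22·6 = 132 beats, 132/3 = 44 chords.
E: 5·6 = 30 beats, 30/1 = 30 chords.
Total: 30 + 24 + 4 + 44 + 30 = 132.

132 chords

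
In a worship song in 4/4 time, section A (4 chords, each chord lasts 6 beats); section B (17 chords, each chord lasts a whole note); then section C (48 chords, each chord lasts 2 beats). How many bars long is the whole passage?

47 bars

A: 4 × 6 = 24 beats = 6 bars.
B: 17 × 4 = 68 beats = 17 bars.
C: 48 × 2 = 96 beats = 24 bars.
Total: 6 + 17 + 24 = 47 bars.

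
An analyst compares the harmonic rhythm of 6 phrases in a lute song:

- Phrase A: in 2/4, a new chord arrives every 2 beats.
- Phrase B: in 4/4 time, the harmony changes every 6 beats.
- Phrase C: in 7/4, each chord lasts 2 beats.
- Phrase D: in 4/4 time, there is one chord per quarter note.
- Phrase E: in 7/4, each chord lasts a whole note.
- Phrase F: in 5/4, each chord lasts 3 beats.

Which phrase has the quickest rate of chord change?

A: 2 beats/bar ÷ 2 beats/chord = 1 chord/bar.
B: 4 beats/bar ÷ 6 beats/chord = 2/3 chords/bar.
C: 7 beats/bar ÷ 2 beats/chord = 3.5 chords/bar.
D: 4 beats/bar ÷ 1 beat/chord = 4 chords/bar.
E: 7 beats/bar ÷ 4 beats/chord = 1.75 chords/bar.
F: 5 beats/bar ÷ 3 beats/chord = 5/3 chords/bar.
Fastest is D at 4 chords/bar.

Phrase D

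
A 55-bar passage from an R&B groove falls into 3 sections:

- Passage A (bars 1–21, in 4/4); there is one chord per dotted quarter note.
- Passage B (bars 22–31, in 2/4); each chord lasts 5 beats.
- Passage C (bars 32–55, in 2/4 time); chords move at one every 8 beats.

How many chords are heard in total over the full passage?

66 chords

A has 84 beats and chords last 1.5 each, so 56 chords.
B has 20 beats and chords last 5 each, so 4 chords.
C has 48 beats and chords last 8 each, so 6 chords.
Total: 56 + 4 + 6 = 66.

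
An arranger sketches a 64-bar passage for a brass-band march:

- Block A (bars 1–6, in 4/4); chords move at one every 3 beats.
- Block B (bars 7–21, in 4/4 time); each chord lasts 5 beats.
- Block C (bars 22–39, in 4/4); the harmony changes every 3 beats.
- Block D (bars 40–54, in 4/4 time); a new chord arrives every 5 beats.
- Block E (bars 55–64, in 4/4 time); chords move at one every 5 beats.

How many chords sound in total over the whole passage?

A: 6·4 = 24 beats, 24/3 = 8 chords.
B: 15·4 = 60 beats, 60/5 = 12 chords.
C: 18·4 = 72 beats, 72/3 = 24 chords.
D: 15·4 = 60 beats, 60/5 = 12 chords.
E: 10·4 = 40 beats, 40/5 = 8 chords.
Total: 8 + 12 + 24 + 12 + 8 = 64.

64 chords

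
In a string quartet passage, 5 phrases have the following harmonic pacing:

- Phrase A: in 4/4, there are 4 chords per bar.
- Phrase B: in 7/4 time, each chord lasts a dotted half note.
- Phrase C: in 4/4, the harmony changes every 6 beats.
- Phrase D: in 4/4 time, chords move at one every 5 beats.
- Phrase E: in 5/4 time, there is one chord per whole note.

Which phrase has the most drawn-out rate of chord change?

A: 4 beats/bar ÷ 1 beat/chord = 4 chords/bar.
B: 7 beats/bar ÷ 3 beats/chord = 7/3 chords/bar.
C: 4 beats/bar ÷ 6 beats/chord = 2/3 chords/bar.
D: 4 beats/bar ÷ 5 beats/chord = 0.8 chords/bar.
E: 5 beats/bar ÷ 4 beats/chord = 1.25 chords/bar.
Slowest is C at 2/3 chords/bar.

Phrase C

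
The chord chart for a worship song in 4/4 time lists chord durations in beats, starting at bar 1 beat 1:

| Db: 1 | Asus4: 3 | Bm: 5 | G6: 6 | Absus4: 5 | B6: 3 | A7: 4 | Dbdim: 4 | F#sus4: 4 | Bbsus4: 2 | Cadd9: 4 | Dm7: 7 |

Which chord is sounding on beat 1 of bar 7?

A7

Beat 1 of bar 7 is beat (7−1)×4 + 1 = 25 overall.
Running totals: Db ends at 1, Asus4 ends at 4, Bm ends at 9, G6 ends at 15, Absus4 ends at 20, B6 ends at 23, A7 ends at 27.
Beat 25 falls within A7.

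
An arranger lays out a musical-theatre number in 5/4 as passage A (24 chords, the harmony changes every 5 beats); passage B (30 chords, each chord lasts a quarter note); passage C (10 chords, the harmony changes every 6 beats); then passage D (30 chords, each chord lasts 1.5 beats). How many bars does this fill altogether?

A: 24 × 5 = 120 beats = 24 bars.
B: 30 × 1 = 30 beats = 6 bars.
C: 10 × 6 = 60 beats = 12 bars.
D: 30 × 1.5 = 45 beats = 9 bars.
Total: 24 + 6 + 12 + 9 = 51 bars.

51 bars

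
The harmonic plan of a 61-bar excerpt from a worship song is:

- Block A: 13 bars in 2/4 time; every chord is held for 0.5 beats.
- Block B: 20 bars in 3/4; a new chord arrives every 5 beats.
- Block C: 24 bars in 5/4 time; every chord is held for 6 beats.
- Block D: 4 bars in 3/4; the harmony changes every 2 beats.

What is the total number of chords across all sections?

90 chords

A has 26 beats and chords last 0.5 each, so 52 chords.
B has 60 beats and chords last 5 each, so 12 chords.
C has 120 beats and chords last 6 each, so 20 chords.
D has 12 beats and chords last 2 each, so 6 chords.
Total: 52 + 12 + 20 + 6 = 90.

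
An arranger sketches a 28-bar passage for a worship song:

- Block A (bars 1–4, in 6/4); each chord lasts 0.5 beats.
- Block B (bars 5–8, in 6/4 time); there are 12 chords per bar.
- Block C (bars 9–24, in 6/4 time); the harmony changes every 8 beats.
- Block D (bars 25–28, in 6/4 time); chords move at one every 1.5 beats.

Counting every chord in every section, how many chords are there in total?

124 chords

A: 4·6 = 24 beats, 24/0.5 = 48 chords.
B: 4·6 = 24 beats, 24/0.5 = 48 chords.
C: 16·6 = 96 beats, 96/8 = 12 chords.
D: 4·6 = 24 beats, 24/1.5 = 16 chords.
Total: 48 + 48 + 12 + 16 = 124.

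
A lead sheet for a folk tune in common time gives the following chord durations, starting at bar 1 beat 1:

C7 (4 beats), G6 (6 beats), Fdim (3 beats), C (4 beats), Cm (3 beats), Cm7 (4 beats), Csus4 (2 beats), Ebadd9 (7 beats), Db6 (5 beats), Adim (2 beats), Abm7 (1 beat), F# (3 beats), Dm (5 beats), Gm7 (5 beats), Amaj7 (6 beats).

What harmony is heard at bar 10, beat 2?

Db6

Beat 2 of bar 10 is beat (10−1)×4 + 2 = 38 overall.
Running totals: C7 ends at 4, G6 ends at 10, Fdim ends at 13, C ends at 17, Cm ends at 20, Cm7 ends at 24, Csus4 ends at 26, Ebadd9 ends at 33, Db6 ends at 38.
Beat 38 falls within Db6.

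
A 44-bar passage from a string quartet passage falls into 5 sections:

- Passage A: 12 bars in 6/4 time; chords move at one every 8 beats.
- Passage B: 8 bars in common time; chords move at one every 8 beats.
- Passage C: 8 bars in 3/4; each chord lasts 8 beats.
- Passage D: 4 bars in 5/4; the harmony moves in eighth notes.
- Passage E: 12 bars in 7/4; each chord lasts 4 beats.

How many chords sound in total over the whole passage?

77 chords

A: 12 bars × 6 beats = 72 beats; 8 beats/chord → 9 chords.
B: 8 bars × 4 beats = 32 beats; 8 beats/chord → 4 chords.
C: 8 bars × 3 beats = 24 beats; 8 beats/chord → 3 chords.
D: 4 bars × 5 beats = 20 beats; 0.5 beats/chord → 40 chords.
E: 12 bars × 7 beats = 84 beats; 4 beats/chord → 21 chords.
Total: 9 + 4 + 3 + 40 + 21 = 77.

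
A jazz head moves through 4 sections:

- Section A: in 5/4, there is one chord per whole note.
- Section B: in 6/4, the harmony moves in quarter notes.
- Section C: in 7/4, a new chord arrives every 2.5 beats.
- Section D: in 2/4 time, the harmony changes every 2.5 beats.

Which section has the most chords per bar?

Section B

A: 5/4 = 1.25 chords/bar.
B: 6/1 = 6 chords/bar.
C: 7/2.5 = 2.8 chords/bar.
D: 2/2.5 = 0.8 chords/bar.
Fastest is B at 6 chords/bar.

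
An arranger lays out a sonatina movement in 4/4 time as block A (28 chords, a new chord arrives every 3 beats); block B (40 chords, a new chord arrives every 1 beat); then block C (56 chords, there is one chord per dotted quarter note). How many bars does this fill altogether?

A: 28 × 3 = 84 beats = 21 bars.
B: 40 × 1 = 40 beats = 10 bars.
C: 56 × 1.5 = 84 beats = 21 bars.
Total: 21 + 10 + 21 = 52 bars.

52 bars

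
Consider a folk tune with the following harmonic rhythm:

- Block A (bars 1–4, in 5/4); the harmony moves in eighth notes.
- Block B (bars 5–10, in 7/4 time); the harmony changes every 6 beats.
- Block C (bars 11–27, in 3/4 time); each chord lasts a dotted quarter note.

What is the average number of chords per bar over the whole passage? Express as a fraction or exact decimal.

3 chords per bar

A: 4 bars of 5 beats is 20 beats; at 0.5 beats each that's 40 chords.
B: 6 bars of 7 beats is 42 beats; at 6 beats each that's 7 chords.
C: 17 bars of 3 beats is 51 beats; at 1.5 beats each that's 34 chords.
Overall: 81 chords over 27 bars → 81/27 = 3 chords per bar.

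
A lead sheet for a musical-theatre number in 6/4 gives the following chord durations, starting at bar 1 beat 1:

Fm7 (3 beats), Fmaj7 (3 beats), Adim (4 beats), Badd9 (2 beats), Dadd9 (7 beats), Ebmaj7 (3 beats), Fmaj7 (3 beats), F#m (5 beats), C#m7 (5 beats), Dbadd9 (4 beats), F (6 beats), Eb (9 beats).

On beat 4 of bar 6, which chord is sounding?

Beat 4 of bar 6 is beat (6−1)×6 + 4 = 34 overall.
Running totals: Fm7 ends at 3, Fmaj7 ends at 6, Adim ends at 10, Badd9 ends at 12, Dadd9 ends at 19, Ebmaj7 ends at 22, Fmaj7 ends at 25, F#m ends at 30, C#m7 ends at 35.
Beat 34 falls within C#m7.

C#m7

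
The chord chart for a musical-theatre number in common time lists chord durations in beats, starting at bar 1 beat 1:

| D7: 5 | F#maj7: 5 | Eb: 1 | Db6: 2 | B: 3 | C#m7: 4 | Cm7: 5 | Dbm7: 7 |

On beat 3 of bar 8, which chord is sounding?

Dbm7

Beat 3 of bar 8 is beat (8−1)×4 + 3 = 31 overall.
Running totals: D7 ends at 5, F#maj7 ends at 10, Eb ends at 11, Db6 ends at 13, B ends at 16, C#m7 ends at 20, Cm7 ends at 25, Dbm7 ends at 32.
Beat 31 falls within Dbm7.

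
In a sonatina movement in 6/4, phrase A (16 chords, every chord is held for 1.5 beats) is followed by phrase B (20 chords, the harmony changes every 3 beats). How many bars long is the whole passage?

A: 16 × 1.5 = 24 beats = 4 bars.
B: 20 × 3 = 60 beats = 10 bars.
Total: 4 + 10 = 14 bars.

14 bars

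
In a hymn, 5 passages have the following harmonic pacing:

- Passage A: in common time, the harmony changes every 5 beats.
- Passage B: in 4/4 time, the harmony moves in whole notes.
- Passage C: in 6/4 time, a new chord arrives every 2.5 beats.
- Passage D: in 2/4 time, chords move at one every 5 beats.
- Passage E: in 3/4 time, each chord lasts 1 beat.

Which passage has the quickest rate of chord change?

A: 4/5 = 0.8 chords/bar.
B: 4/4 = 1 chord/bar.
C: 6/2.5 = 2.4 chords/bar.
D: 2/5 = 0.4 chords/bar.
E: 3/1 = 3 chords/bar.
Fastest is E at 3 chords/bar.

Passage E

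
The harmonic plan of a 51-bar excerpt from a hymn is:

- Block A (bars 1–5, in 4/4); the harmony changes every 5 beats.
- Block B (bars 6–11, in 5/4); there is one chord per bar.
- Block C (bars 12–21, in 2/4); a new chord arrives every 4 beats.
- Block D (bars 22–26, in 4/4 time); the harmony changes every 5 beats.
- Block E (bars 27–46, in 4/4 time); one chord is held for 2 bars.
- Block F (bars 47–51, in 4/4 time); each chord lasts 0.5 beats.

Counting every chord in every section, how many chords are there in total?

69 chords

A: 5·4 = 20 beats, 20/5 = 4 chords.
B: 6·5 = 30 beats, 30/5 = 6 chords.
C: 10·2 = 20 beats, 20/4 = 5 chords.
D: 5·4 = 20 beats, 20/5 = 4 chords.
E: 20·4 = 80 beats, 80/8 = 10 chords.
F: 5·4 = 20 beats, 20/0.5 = 40 chords.
Total: 4 + 6 + 5 + 4 + 10 + 40 = 69.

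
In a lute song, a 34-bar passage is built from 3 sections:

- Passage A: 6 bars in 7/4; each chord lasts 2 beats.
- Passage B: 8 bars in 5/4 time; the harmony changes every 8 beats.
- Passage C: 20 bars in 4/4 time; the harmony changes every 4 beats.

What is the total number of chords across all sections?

A: 6 bars × 7 beats = 42 beats; 2 beats/chord → 21 chords.
B: 8 bars × 5 beats = 40 beats; 8 beats/chord → 5 chords.
C: 20 bars × 4 beats = 80 beats; 4 beats/chord → 20 chords.
Total: 21 + 5 + 20 = 46.

46 chords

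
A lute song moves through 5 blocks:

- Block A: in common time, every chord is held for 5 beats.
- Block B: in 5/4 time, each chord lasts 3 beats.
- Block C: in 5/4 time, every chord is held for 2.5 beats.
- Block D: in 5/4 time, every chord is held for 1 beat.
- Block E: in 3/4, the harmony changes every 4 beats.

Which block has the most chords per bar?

A: 4/5 = 0.8 chords/bar.
B: 5/3 = 5/3 chords/bar.
C: 5/2.5 = 2 chords/bar.
D: 5/1 = 5 chords/bar.
E: 3/4 = 0.75 chords/bar.
Fastest is D at 5 chords/bar.

Block D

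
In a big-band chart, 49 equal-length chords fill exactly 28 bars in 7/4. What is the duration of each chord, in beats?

28 bars × 7 beats/bar = 196 beats total.
196 beats ÷ 49 chords = 4 beats per chord.
(That is a whole note.)

4 beats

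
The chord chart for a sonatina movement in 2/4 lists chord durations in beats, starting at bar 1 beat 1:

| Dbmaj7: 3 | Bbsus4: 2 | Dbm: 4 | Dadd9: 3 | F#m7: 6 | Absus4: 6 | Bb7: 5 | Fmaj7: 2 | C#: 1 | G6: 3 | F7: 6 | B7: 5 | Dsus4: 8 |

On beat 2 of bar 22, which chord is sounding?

B7

Beat 2 of bar 22 is beat (22−1)×2 + 2 = 44 overall.
Running totals: Dbmaj7 ends at 3, Bbsus4 ends at 5, Dbm ends at 9, Dadd9 ends at 12, F#m7 ends at 18, Absus4 ends at 24, Bb7 ends at 29, Fmaj7 ends at 31, C# ends at 32, G6 ends at 35, F7 ends at 41, B7 ends at 46.
Beat 44 falls within B7.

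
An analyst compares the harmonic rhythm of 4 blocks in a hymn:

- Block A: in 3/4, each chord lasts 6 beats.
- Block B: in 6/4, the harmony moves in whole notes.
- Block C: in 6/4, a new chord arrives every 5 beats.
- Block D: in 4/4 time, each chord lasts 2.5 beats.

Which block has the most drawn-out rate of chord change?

A: each chord is 6 beats in 3/4, so 0.5 per bar.
B: each chord is 4 beats in 6/4, so 1.5 per bar.
C: each chord is 5 beats in 6/4, so 1.2 per bar.
D: each chord is 2.5 beats in 4/4, so 1.6 per bar.
Slowest is A at 0.5 chords/bar.

Block A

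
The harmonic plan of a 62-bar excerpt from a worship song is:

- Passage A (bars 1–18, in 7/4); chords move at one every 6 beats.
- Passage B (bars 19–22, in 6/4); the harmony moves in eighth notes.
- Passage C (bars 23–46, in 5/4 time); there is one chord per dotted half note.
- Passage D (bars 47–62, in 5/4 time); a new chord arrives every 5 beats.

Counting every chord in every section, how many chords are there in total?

125 chords

A has 126 beats and chords last 6 each, so 21 chords.
B has 24 beats and chords last 0.5 each, so 48 chords.
C has 120 beats and chords last 3 each, so 40 chords.
D has 80 beats and chords last 5 each, so 16 chords.
Total: 21 + 48 + 40 + 16 = 125.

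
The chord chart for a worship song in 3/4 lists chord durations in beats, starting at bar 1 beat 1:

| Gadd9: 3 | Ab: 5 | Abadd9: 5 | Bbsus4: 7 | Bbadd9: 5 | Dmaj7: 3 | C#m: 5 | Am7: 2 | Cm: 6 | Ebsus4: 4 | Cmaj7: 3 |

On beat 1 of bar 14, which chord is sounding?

Beat 1 of bar 14 is beat (14−1)×3 + 1 = 40 overall.
Running totals: Gadd9 ends at 3, Ab ends at 8, Abadd9 ends at 13, Bbsus4 ends at 20, Bbadd9 ends at 25, Dmaj7 ends at 28, C#m ends at 33, Am7 ends at 35, Cm ends at 41.
Beat 40 falls within Cm.

Cm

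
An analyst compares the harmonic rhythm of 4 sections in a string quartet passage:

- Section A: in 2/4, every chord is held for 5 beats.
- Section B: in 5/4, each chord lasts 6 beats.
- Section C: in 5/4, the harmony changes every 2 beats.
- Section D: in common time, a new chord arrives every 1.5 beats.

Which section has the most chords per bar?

A: each chord is 5 beats in 2/4, so 0.4 per bar.
B: each chord is 6 beats in 5/4, so 5/6 per bar.
C: each chord is 2 beats in 5/4, so 2.5 per bar.
D: each chord is 1.5 beats in 4/4, so 8/3 per bar.
Fastest is D at 8/3 chords/bar.

Section D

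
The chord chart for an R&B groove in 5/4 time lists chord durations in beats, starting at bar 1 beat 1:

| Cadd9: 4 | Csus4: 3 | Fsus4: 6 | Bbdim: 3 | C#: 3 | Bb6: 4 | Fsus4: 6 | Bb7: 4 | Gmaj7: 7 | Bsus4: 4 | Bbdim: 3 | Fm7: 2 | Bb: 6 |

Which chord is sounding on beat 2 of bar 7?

Beat 2 of bar 7 is beat (7−1)×5 + 2 = 32 overall.
Running totals: Cadd9 ends at 4, Csus4 ends at 7, Fsus4 ends at 13, Bbdim ends at 16, C# ends at 19, Bb6 ends at 23, Fsus4 ends at 29, Bb7 ends at 33.
Beat 32 falls within Bb7.

Bb7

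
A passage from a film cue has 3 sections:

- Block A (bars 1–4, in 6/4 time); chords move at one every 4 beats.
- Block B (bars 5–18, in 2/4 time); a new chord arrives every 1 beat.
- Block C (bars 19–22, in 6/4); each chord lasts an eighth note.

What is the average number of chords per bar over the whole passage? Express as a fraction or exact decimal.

41/11 chords per bar

A: 4 × 6 = 24 beats ÷ 4 = 6 chords.
B: 14 × 2 = 28 beats ÷ 1 = 28 chords.
C: 4 × 6 = 24 beats ÷ 0.5 = 48 chords.
Overall: 82 chords over 22 bars → 82/22 = 41/11 chords per bar.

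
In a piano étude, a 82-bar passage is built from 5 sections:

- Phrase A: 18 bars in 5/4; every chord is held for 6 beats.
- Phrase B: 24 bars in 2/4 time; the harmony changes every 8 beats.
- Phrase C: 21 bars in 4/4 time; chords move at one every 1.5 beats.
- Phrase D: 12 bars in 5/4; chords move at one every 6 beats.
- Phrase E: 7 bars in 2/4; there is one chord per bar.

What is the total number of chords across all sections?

94 chords

A: 18 bars × 5 beats = 90 beats; 6 beats/chord → 15 chords.
B: 24 bars × 2 beats = 48 beats; 8 beats/chord → 6 chords.
C: 21 bars × 4 beats = 84 beats; 1.5 beats/chord → 56 chords.
D: 12 bars × 5 beats = 60 beats; 6 beats/chord → 10 chords.
E: 7 bars × 2 beats = 14 beats; 2 beats/chord → 7 chords.
Total: 15 + 6 + 56 + 10 + 7 = 94.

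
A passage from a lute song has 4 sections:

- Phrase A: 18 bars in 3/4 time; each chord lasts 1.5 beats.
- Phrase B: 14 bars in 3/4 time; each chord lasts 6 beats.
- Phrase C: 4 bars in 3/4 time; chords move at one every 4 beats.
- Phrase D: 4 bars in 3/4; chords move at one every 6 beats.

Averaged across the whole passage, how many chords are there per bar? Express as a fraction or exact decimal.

1.2 chords per bar

A: 18 bars of 3 beats is 54 beats; at 1.5 beats each that's 36 chords.
B: 14 bars of 3 beats is 42 beats; at 6 beats each that's 7 chords.
C: 4 bars of 3 beats is 12 beats; at 4 beats each that's 3 chords.
D: 4 bars of 3 beats is 12 beats; at 6 beats each that's 2 chords.
Overall: 48 chords over 40 bars → 48/40 = 1.2 chords per bar.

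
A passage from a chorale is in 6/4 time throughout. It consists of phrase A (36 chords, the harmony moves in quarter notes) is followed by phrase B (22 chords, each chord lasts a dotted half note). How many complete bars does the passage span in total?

A: 36 × 1 = 36 beats = 6 bars.
B: 22 × 3 = 66 beats = 11 bars.
Total: 6 + 11 = 17 bars.

17 bars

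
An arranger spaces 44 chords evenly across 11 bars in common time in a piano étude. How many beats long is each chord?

11 bars × 4 beats/bar = 44 beats total.
44 beats ÷ 44 chords = 1 beats per chord.
(That is a quarter note.)

1 beat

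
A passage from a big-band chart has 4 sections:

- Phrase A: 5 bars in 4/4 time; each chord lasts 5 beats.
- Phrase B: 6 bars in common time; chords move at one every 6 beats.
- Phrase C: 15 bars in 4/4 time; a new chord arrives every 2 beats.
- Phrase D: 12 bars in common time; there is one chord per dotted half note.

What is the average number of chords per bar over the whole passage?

A: 5 bars of 4 beats is 20 beats; at 5 beats each that's 4 chords.
B: 6 bars of 4 beats is 24 beats; at 6 beats each that's 4 chords.
C: 15 bars of 4 beats is 60 beats; at 2 beats each that's 30 chords.
D: 12 bars of 4 beats is 48 beats; at 3 beats each that's 16 chords.
Overall: 54 chords over 38 bars → 54/38 = 27/19 chords per bar.

27/19 chords per bar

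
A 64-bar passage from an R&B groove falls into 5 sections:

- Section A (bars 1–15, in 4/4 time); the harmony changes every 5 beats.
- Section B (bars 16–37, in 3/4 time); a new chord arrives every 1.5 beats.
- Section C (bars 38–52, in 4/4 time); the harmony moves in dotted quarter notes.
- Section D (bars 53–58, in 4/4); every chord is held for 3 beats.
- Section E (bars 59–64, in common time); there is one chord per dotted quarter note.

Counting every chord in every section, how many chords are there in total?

120 chords

A: 15 bars × 4 beats = 60 beats; 5 beats/chord → 12 chords.
B: 22 bars × 3 beats = 66 beats; 1.5 beats/chord → 44 chords.
C: 15 bars × 4 beats = 60 beats; 1.5 beats/chord → 40 chords.
D: 6 bars × 4 beats = 24 beats; 3 beats/chord → 8 chords.
E: 6 bars × 4 beats = 24 beats; 1.5 beats/chord → 16 chords.
Total: 12 + 44 + 40 + 8 + 16 = 120.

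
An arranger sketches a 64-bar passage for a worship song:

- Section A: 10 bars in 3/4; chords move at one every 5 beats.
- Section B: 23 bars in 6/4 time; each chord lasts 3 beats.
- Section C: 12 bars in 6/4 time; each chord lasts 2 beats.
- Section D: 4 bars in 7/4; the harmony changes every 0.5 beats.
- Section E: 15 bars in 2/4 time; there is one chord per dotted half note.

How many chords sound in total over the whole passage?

A: 10 bars × 3 beats = 30 beats; 5 beats/chord → 6 chords.
B: 23 bars × 6 beats = 138 beats; 3 beats/chord → 46 chords.
C: 12 bars × 6 beats = 72 beats; 2 beats/chord → 36 chords.
D: 4 bars × 7 beats = 28 beats; 0.5 beats/chord → 56 chords.
E: 15 bars × 2 beats = 30 beats; 3 beats/chord → 10 chords.
Total: 6 + 46 + 36 + 56 + 10 = 154.

154 chords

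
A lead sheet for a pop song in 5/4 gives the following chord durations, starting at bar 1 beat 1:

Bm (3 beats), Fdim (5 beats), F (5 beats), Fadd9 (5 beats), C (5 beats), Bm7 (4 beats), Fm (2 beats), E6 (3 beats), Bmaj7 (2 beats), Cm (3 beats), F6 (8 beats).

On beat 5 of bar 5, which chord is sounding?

Beat 5 of bar 5 is beat (5−1)×5 + 5 = 25 overall.
Running totals: Bm ends at 3, Fdim ends at 8, F ends at 13, Fadd9 ends at 18, C ends at 23, Bm7 ends at 27.
Beat 25 falls within Bm7.

Bm7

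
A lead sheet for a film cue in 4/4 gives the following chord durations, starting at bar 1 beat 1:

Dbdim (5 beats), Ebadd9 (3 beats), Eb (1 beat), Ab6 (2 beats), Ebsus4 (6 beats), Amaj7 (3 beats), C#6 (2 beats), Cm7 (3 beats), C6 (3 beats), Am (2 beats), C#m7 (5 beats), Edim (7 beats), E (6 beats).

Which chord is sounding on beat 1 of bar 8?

Am

Beat 1 of bar 8 is beat (8−1)×4 + 1 = 29 overall.
Running totals: Dbdim ends at 5, Ebadd9 ends at 8, Eb ends at 9, Ab6 ends at 11, Ebsus4 ends at 17, Amaj7 ends at 20, C#6 ends at 22, Cm7 ends at 25, C6 ends at 28, Am ends at 30.
Beat 29 falls within Am.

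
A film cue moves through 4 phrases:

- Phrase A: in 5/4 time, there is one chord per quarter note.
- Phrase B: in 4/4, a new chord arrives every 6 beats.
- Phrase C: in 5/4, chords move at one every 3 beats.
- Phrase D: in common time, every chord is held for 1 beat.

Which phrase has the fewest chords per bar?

A: each chord is 1 beat in 5/4, so 5 per bar.
B: each chord is 6 beats in 4/4, so 2/3 per bar.
C: each chord is 3 beats in 5/4, so 5/3 per bar.
D: each chord is 1 beat in 4/4, so 4 per bar.
Slowest is B at 2/3 chords/bar.

Phrase B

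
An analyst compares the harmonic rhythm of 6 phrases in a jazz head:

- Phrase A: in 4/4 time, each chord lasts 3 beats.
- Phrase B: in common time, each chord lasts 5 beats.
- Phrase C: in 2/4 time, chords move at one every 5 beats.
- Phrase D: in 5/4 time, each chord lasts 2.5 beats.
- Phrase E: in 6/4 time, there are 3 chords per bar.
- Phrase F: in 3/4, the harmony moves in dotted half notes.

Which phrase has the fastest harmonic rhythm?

A: 4 beats/bar ÷ 3 beats/chord = 4/3 chords/bar.
B: 4 beats/bar ÷ 5 beats/chord = 0.8 chords/bar.
C: 2 beats/bar ÷ 5 beats/chord = 0.4 chords/bar.
D: 5 beats/bar ÷ 2.5 beats/chord = 2 chords/bar.
E: 6 beats/bar ÷ 2 beats/chord = 3 chords/bar.
F: 3 beats/bar ÷ 3 beats/chord = 1 chord/bar.
Fastest is E at 3 chords/bar.

Phrase E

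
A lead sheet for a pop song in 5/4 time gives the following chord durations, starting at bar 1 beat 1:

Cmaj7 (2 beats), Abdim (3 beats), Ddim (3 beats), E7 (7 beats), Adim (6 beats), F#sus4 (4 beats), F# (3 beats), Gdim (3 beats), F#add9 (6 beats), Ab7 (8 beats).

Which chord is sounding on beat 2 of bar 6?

Beat 2 of bar 6 is beat (6−1)×5 + 2 = 27 overall.
Running totals: Cmaj7 ends at 2, Abdim ends at 5, Ddim ends at 8, E7 ends at 15, Adim ends at 21, F#sus4 ends at 25, F# ends at 28.
Beat 27 falls within F#.

F#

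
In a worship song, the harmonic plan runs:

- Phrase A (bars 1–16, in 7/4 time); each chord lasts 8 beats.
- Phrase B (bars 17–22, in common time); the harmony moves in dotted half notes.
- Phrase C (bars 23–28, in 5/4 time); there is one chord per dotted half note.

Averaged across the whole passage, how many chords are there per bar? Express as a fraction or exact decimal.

A: 16 bars of 7 beats is 112 beats; at 8 beats each that's 14 chords.
B: 6 bars of 4 beats is 24 beats; at 3 beats each that's 8 chords.
C: 6 bars of 5 beats is 30 beats; at 3 beats each that's 10 chords.
Overall: 32 chords over 28 bars → 32/28 = 8/7 chords per bar.

8/7 chords per bar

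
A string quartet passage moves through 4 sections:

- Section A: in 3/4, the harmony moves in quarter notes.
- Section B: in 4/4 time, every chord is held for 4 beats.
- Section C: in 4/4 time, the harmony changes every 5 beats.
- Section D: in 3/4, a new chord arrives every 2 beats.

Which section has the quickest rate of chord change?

Section A

A: each chord is 1 beat in 3/4, so 3 per bar.
B: each chord is 4 beats in 4/4, so 1 per bar.
C: each chord is 5 beats in 4/4, so 0.8 per bar.
D: each chord is 2 beats in 3/4, so 1.5 per bar.
Fastest is A at 3 chords/bar.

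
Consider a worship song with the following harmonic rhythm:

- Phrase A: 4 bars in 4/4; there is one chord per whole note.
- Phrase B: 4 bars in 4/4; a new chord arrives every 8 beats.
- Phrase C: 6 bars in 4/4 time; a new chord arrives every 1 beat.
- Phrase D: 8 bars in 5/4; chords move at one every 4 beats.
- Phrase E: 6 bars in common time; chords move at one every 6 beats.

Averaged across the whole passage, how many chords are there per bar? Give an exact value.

11/7 chords per bar

A: 4 bars of 4 beats is 16 beats; at 4 beats each that's 4 chords.
B: 4 bars of 4 beats is 16 beats; at 8 beats each that's 2 chords.
C: 6 bars of 4 beats is 24 beats; at 1 beat each that's 24 chords.
D: 8 bars of 5 beats is 40 beats; at 4 beats each that's 10 chords.
E: 6 bars of 4 beats is 24 beats; at 6 beats each that's 4 chords.
Overall: 44 chords over 28 bars → 44/28 = 11/7 chords per bar.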